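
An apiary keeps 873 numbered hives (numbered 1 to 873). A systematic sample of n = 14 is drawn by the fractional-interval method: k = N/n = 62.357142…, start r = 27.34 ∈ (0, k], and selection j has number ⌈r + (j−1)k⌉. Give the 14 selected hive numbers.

28, 90, 153, 215, 277, 340, 402, 464, 527, 589, 651, 714, 776, 838

j=1: r + 0k = 27.34 → ⌈·⌉ = 28
j=2: r + 1k = 89.697142… → ⌈·⌉ = 90
j=3: r + 2k = 152.054285… → ⌈·⌉ = 153
j=4: r + 3k = 214.411428… → ⌈·⌉ = 215
j=5: r + 4k = 276.768571… → ⌈·⌉ = 277
j=6: r + 5k = 339.125714… → ⌈·⌉ = 340
j=7: r + 6k = 401.482857… → ⌈·⌉ = 402
j=8: r + 7k = 463.84 → ⌈·⌉ = 464
j=9: r + 8k = 526.197142… → ⌈·⌉ = 527
j=10: r + 9k = 588.554285… → ⌈·⌉ = 589
j=11: r + 10k = 650.911428… → ⌈·⌉ = 651
j=12: r + 11k = 713.268571… → ⌈·⌉ = 714
j=13: r + 12k = 775.625714… → ⌈·⌉ = 776
j=14: r + 13k = 837.982857… → ⌈·⌉ = 838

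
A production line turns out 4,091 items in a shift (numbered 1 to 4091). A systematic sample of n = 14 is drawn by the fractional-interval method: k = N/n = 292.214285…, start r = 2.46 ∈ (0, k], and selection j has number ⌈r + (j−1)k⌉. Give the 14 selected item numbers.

3, 295, 587, 880, 1172, 1464, 1756, 2048, 2341, 2633, 2925, 3217, 3510, 3802

j=1: r + 0k = 2.46 → ⌈·⌉ = 3
j=2: r + 1k = 294.674285… → ⌈·⌉ = 295
j=3: r + 2k = 586.888571… → ⌈·⌉ = 587
j=4: r + 3k = 879.102857… → ⌈·⌉ = 880
j=5: r + 4k = 1171.317142… → ⌈·⌉ = 1172
j=6: r + 5k = 1463.531428… → ⌈·⌉ = 1464
j=7: r + 6k = 1755.745714… → ⌈·⌉ = 1756
j=8: r + 7k = 2047.96 → ⌈·⌉ = 2048
j=9: r + 8k = 2340.174285… → ⌈·⌉ = 2341
j=10: r + 9k = 2632.388571… → ⌈·⌉ = 2633
j=11: r + 10k = 2924.602857… → ⌈·⌉ = 2925
j=12: r + 11k = 3216.817142… → ⌈·⌉ = 3217
j=13: r + 12k = 3509.031428… → ⌈·⌉ = 3510
j=14: r + 13k = 3801.245714… → ⌈·⌉ = 3802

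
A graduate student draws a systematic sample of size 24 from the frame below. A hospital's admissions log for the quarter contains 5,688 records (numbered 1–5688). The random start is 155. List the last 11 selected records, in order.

3236, 3473, 3710, 3947, 4184, 4421, 4658, 4895, 5132, 5369, 5606

k = N/n = 5688/24 = 237
14th selection = 155 + 13×237 = 3236
15th: 3236 + 237 = 3473
16th: 3473 + 237 = 3710
17th: 3710 + 237 = 3947
18th: 3947 + 237 = 4184
19th: 4184 + 237 = 4421
20th: 4421 + 237 = 4658
21st: 4658 + 237 = 4895
22nd: 4895 + 237 = 5132
23rd: 5132 + 237 = 5369
24th: 5369 + 237 = 5606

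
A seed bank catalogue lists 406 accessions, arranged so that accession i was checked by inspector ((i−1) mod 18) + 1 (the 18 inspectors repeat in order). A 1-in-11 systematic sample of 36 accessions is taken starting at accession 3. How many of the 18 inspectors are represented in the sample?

18

Consecutive selections differ by k = 11, so their inspector numbers differ by 11 mod 18 = 11.
gcd(11, 18) = 1, so the sample visits 18/1 = 18 distinct residues mod 18.
Start 3 is inspector 3; the inspectors hit are 1, 2, 3, 4, 5, 6, 7, 8, 9, 10, 11, 12, 13, 14, 15, 16, 17, 18.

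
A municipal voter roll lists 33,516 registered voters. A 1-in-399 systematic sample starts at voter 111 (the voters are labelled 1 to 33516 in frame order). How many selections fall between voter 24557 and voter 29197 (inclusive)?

k = 399
First selection ≥ 24557: 111 + ⌈(24557−111)/399⌉·399 = 111 + 62×399 = 24849
Last selection ≤ 29197: 111 + ⌊(29197−111)/399⌋·399 = 111 + 72×399 = 28839
Count = 72 − 62 + 1 = 11

11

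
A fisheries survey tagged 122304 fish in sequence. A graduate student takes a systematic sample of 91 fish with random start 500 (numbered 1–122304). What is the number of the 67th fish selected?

k = 122304/91 = 1344
67th selection = r + (67−1)·k = 500 + 66×1344 = 500 + 88704 = 89204

89204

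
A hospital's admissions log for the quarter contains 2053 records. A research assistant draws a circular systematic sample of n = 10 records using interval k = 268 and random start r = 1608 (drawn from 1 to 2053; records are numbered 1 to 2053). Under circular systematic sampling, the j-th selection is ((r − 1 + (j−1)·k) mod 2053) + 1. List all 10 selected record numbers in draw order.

1608, 1876, 91, 359, 627, 895, 1163, 1431, 1699, 1967

Selection 1: 1608
Selection 2: 1608 + 268 = 1876
Selection 3: 1876 + 268 = 2144 → 2144 − 2053 = 91
Selection 4: 91 + 268 = 359
Selection 5: 359 + 268 = 627
Selection 6: 627 + 268 = 895
Selection 7: 895 + 268 = 1163
Selection 8: 1163 + 268 = 1431
Selection 9: 1431 + 268 = 1699
Selection 10: 1699 + 268 = 1967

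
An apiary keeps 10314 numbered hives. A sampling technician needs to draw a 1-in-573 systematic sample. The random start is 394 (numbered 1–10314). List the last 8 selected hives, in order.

6124, 6697, 7270, 7843, 8416, 8989, 9562, 10135

11th selection = 394 + 10×573 = 6124
12th: 6124 + 573 = 6697
13th: 6697 + 573 = 7270
14th: 7270 + 573 = 7843
15th: 7843 + 573 = 8416
16th: 8416 + 573 = 8989
17th: 8989 + 573 = 9562
18th: 9562 + 573 = 10135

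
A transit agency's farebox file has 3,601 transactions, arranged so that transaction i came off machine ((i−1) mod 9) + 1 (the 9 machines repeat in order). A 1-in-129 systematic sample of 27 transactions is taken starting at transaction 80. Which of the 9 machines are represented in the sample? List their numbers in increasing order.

2, 5, 8

Consecutive selections differ by k = 129, so their machine numbers differ by 129 mod 9 = 3.
gcd(129, 9) = 3, so the sample visits 9/3 = 3 distinct residues mod 9.
Start 80 is machine 8; the machines hit are 2, 5, 8.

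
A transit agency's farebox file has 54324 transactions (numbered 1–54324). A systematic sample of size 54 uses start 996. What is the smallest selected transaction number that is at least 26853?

k = 54324/54 = 1006
Steps past start: ⌈(26853 − 996)/1006⌉ = ⌈25857/1006⌉ = 26
Selected transaction: 996 + 26×1006 = 27152

27152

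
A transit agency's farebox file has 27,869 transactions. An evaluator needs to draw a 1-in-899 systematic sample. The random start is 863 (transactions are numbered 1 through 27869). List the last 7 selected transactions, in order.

25th selection = 863 + 24×899 = 22439
26th: 22439 + 899 = 23338
27th: 23338 + 899 = 24237
28th: 24237 + 899 = 25136
29th: 25136 + 899 = 26035
30th: 26035 + 899 = 26934
31st: 26934 + 899 = 27833

22439, 23338, 24237, 25136, 26035, 26934, 27833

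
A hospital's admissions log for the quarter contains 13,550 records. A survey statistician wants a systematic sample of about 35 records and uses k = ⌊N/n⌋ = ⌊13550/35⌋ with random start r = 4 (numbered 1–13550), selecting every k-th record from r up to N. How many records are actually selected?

36

k = ⌊13550/35⌋ = 387
Achieved size = ⌊(13550 − 4)/387⌋ + 1 = ⌊13546/387⌋ + 1 = 35 + 1 = 36
(last selection: 4 + 35×387 = 13549 ≤ 13550; next would be 13936 > 13550)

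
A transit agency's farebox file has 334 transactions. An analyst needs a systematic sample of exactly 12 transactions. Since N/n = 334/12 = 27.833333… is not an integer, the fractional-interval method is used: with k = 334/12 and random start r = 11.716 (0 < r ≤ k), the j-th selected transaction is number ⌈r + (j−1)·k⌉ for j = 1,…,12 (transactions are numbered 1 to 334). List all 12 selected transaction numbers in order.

12, 40, 68, 96, 124, 151, 179, 207, 235, 263, 291, 318

j=1: r + 0k = 11.716 → ⌈·⌉ = 12
j=2: r + 1k = 39.549333… → ⌈·⌉ = 40
j=3: r + 2k = 67.382666… → ⌈·⌉ = 68
j=4: r + 3k = 95.216 → ⌈·⌉ = 96
j=5: r + 4k = 123.049333… → ⌈·⌉ = 124
j=6: r + 5k = 150.882666… → ⌈·⌉ = 151
j=7: r + 6k = 178.716 → ⌈·⌉ = 179
j=8: r + 7k = 206.549333… → ⌈·⌉ = 207
j=9: r + 8k = 234.382666… → ⌈·⌉ = 235
j=10: r + 9k = 262.216 → ⌈·⌉ = 263
j=11: r + 10k = 290.049333… → ⌈·⌉ = 291
j=12: r + 11k = 317.882666… → ⌈·⌉ = 318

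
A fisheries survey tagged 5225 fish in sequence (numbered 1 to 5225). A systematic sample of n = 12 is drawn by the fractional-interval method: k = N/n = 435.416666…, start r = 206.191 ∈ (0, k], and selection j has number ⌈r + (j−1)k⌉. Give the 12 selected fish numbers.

207, 642, 1078, 1513, 1948, 2384, 2819, 3255, 3690, 4125, 4561, 4996

j=1: r + 0k = 206.191 → ⌈·⌉ = 207
j=2: r + 1k = 641.607666… → ⌈·⌉ = 642
j=3: r + 2k = 1077.024333… → ⌈·⌉ = 1078
j=4: r + 3k = 1512.441 → ⌈·⌉ = 1513
j=5: r + 4k = 1947.857666… → ⌈·⌉ = 1948
j=6: r + 5k = 2383.274333… → ⌈·⌉ = 2384
j=7: r + 6k = 2818.691 → ⌈·⌉ = 2819
j=8: r + 7k = 3254.107666… → ⌈·⌉ = 3255
j=9: r + 8k = 3689.524333… → ⌈·⌉ = 3690
j=10: r + 9k = 4124.941 → ⌈·⌉ = 4125
j=11: r + 10k = 4560.357666… → ⌈·⌉ = 4561
j=12: r + 11k = 4995.774333… → ⌈·⌉ = 4996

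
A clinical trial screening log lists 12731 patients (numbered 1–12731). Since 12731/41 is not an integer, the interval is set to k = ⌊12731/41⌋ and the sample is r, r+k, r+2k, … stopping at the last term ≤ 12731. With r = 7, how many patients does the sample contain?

k = ⌊12731/41⌋ = 310
Achieved size = ⌊(12731 − 7)/310⌋ + 1 = ⌊12724/310⌋ + 1 = 41 + 1 = 42
(last selection: 7 + 41×310 = 12717 ≤ 12731; next would be 13027 > 12731)

42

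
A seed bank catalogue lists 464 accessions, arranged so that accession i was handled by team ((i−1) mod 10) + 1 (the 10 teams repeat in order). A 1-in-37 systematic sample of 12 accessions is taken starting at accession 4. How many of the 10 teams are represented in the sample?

10

Consecutive selections differ by k = 37, so their team numbers differ by 37 mod 10 = 7.
gcd(37, 10) = 1, so the sample visits 10/1 = 10 distinct residues mod 10.
Start 4 is team 4; the teams hit are 1, 2, 3, 4, 5, 6, 7, 8, 9, 10.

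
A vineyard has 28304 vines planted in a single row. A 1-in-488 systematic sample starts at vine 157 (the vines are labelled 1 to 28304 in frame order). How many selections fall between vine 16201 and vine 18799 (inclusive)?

k = 488
First selection ≥ 16201: 157 + ⌈(16201−157)/488⌉·488 = 157 + 33×488 = 16261
Last selection ≤ 18799: 157 + ⌊(18799−157)/488⌋·488 = 157 + 38×488 = 18701
Count = 38 − 33 + 1 = 6

6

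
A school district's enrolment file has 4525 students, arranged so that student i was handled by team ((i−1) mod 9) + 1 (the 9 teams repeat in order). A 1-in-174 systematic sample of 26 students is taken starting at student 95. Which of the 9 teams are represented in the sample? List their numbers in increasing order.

2, 5, 8

Consecutive selections differ by k = 174, so their team numbers differ by 174 mod 9 = 3.
gcd(174, 9) = 3, so the sample visits 9/3 = 3 distinct residues mod 9.
Start 95 is team 5; the teams hit are 2, 5, 8.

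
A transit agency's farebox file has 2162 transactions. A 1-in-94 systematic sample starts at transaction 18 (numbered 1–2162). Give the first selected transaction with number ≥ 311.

394

k = 94
Steps past start: ⌈(311 − 18)/94⌉ = ⌈293/94⌉ = 4
Selected transaction: 18 + 4×94 = 394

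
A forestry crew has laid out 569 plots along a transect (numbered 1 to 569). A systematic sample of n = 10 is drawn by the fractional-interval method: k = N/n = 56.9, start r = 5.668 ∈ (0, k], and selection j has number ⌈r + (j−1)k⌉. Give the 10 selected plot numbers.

6, 63, 120, 177, 234, 291, 348, 404, 461, 518

j=1: r + 0k = 5.668 → ⌈·⌉ = 6
j=2: r + 1k = 62.568 → ⌈·⌉ = 63
j=3: r + 2k = 119.468 → ⌈·⌉ = 120
j=4: r + 3k = 176.368 → ⌈·⌉ = 177
j=5: r + 4k = 233.268 → ⌈·⌉ = 234
j=6: r + 5k = 290.168 → ⌈·⌉ = 291
j=7: r + 6k = 347.068 → ⌈·⌉ = 348
j=8: r + 7k = 403.968 → ⌈·⌉ = 404
j=9: r + 8k = 460.868 → ⌈·⌉ = 461
j=10: r + 9k = 517.768 → ⌈·⌉ = 518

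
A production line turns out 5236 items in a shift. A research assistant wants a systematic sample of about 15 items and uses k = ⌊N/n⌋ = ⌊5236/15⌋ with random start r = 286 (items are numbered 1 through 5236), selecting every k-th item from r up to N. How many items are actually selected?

15

k = ⌊5236/15⌋ = 349
Achieved size = ⌊(5236 − 286)/349⌋ + 1 = ⌊4950/349⌋ + 1 = 14 + 1 = 15
(last selection: 286 + 14×349 = 5172 ≤ 5236; next would be 5521 > 5236)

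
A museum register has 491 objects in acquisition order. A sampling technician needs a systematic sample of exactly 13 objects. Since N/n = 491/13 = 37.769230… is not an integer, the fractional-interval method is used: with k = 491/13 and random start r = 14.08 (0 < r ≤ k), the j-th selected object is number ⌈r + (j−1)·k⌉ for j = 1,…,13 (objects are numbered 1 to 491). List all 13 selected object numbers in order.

j=1: r + 0k = 14.08 → ⌈·⌉ = 15
j=2: r + 1k = 51.849230… → ⌈·⌉ = 52
j=3: r + 2k = 89.618461… → ⌈·⌉ = 90
j=4: r + 3k = 127.387692… → ⌈·⌉ = 128
j=5: r + 4k = 165.156923… → ⌈·⌉ = 166
j=6: r + 5k = 202.926153… → ⌈·⌉ = 203
j=7: r + 6k = 240.695384… → ⌈·⌉ = 241
j=8: r + 7k = 278.464615… → ⌈·⌉ = 279
j=9: r + 8k = 316.233846… → ⌈·⌉ = 317
j=10: r + 9k = 354.003076… → ⌈·⌉ = 355
j=11: r + 10k = 391.772307… → ⌈·⌉ = 392
j=12: r + 11k = 429.541538… → ⌈·⌉ = 430
j=13: r + 12k = 467.310769… → ⌈·⌉ = 468

15, 52, 90, 128, 166, 203, 241, 279, 317, 355, 392, 430, 468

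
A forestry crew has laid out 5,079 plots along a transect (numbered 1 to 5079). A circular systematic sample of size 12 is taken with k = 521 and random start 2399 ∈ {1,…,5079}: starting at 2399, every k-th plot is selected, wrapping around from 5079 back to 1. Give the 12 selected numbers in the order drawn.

2399, 2920, 3441, 3962, 4483, 5004, 446, 967, 1488, 2009, 2530, 3051

Selection 1: 2399
Selection 2: 2399 + 521 = 2920
Selection 3: 2920 + 521 = 3441
Selection 4: 3441 + 521 = 3962
Selection 5: 3962 + 521 = 4483
Selection 6: 4483 + 521 = 5004
Selection 7: 5004 + 521 = 5525 → 5525 − 5079 = 446
Selection 8: 446 + 521 = 967
Selection 9: 967 + 521 = 1488
Selection 10: 1488 + 521 = 2009
Selection 11: 2009 + 521 = 2530
Selection 12: 2530 + 521 = 3051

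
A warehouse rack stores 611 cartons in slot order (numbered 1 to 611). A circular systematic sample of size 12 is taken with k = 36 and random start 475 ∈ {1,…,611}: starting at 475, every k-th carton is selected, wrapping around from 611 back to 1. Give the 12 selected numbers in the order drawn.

475, 511, 547, 583, 8, 44, 80, 116, 152, 188, 224, 260

Selection 1: 475
Selection 2: 475 + 36 = 511
Selection 3: 511 + 36 = 547
Selection 4: 547 + 36 = 583
Selection 5: 583 + 36 = 619 → 619 − 611 = 8
Selection 6: 8 + 36 = 44
Selection 7: 44 + 36 = 80
Selection 8: 80 + 36 = 116
Selection 9: 116 + 36 = 152
Selection 10: 152 + 36 = 188
Selection 11: 188 + 36 = 224
Selection 12: 224 + 36 = 260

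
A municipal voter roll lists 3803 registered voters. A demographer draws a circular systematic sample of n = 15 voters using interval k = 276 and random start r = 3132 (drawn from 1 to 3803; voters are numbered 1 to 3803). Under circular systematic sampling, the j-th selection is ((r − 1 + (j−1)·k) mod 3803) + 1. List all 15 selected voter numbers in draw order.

Selection 1: 3132
Selection 2: 3132 + 276 = 3408
Selection 3: 3408 + 276 = 3684
Selection 4: 3684 + 276 = 3960 → 3960 − 3803 = 157
Selection 5: 157 + 276 = 433
Selection 6: 433 + 276 = 709
Selection 7: 709 + 276 = 985
Selection 8: 985 + 276 = 1261
Selection 9: 1261 + 276 = 1537
Selection 10: 1537 + 276 = 1813
Selection 11: 1813 + 276 = 2089
Selection 12: 2089 + 276 = 2365
Selection 13: 2365 + 276 = 2641
Selection 14: 2641 + 276 = 2917
Selection 15: 2917 + 276 = 3193

3132, 3408, 3684, 157, 433, 709, 985, 1261, 1537, 1813, 2089, 2365, 2641, 2917, 3193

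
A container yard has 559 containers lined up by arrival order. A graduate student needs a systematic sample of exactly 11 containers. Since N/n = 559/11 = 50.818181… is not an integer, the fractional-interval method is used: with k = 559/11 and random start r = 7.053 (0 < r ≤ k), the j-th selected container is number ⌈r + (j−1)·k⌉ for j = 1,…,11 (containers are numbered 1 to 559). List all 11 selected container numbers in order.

8, 58, 109, 160, 211, 262, 312, 363, 414, 465, 516

j=1: r + 0k = 7.053 → ⌈·⌉ = 8
j=2: r + 1k = 57.871181… → ⌈·⌉ = 58
j=3: r + 2k = 108.689363… → ⌈·⌉ = 109
j=4: r + 3k = 159.507545… → ⌈·⌉ = 160
j=5: r + 4k = 210.325727… → ⌈·⌉ = 211
j=6: r + 5k = 261.143909… → ⌈·⌉ = 262
j=7: r + 6k = 311.962090… → ⌈·⌉ = 312
j=8: r + 7k = 362.780272… → ⌈·⌉ = 363
j=9: r + 8k = 413.598454… → ⌈·⌉ = 414
j=10: r + 9k = 464.416636… → ⌈·⌉ = 465
j=11: r + 10k = 515.234818… → ⌈·⌉ = 516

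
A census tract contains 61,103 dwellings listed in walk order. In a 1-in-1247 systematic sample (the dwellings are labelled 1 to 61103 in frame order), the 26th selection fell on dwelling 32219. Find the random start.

k = 1247
r = 32219 − (26−1)×1247 = 32219 − 31175 = 1044

1044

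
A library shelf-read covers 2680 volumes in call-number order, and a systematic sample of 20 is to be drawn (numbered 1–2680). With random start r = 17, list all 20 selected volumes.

17, 151, 285, 419, 553, 687, 821, 955, 1089, 1223, 1357, 1491, 1625, 1759, 1893, 2027, 2161, 2295, 2429, 2563

k = N/n = 2680/20 = 134
volume 1: 17
volume 2: 17 + 134 = 151
volume 3: 151 + 134 = 285
volume 4: 285 + 134 = 419
volume 5: 419 + 134 = 553
volume 6: 553 + 134 = 687
volume 7: 687 + 134 = 821
volume 8: 821 + 134 = 955
volume 9: 955 + 134 = 1089
volume 10: 1089 + 134 = 1223
volume 11: 1223 + 134 = 1357
volume 12: 1357 + 134 = 1491
volume 13: 1491 + 134 = 1625
volume 14: 1625 + 134 = 1759
volume 15: 1759 + 134 = 1893
volume 16: 1893 + 134 = 2027
volume 17: 2027 + 134 = 2161
volume 18: 2161 + 134 = 2295
volume 19: 2295 + 134 = 2429
volume 20: 2429 + 134 = 2563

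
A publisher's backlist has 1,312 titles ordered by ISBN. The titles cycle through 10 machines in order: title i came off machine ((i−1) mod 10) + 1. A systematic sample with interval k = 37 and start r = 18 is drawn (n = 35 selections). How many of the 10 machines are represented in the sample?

10

Consecutive selections differ by k = 37, so their machine numbers differ by 37 mod 10 = 7.
gcd(37, 10) = 1, so the sample visits 10/1 = 10 distinct residues mod 10.
Start 18 is machine 8; the machines hit are 1, 2, 3, 4, 5, 6, 7, 8, 9, 10.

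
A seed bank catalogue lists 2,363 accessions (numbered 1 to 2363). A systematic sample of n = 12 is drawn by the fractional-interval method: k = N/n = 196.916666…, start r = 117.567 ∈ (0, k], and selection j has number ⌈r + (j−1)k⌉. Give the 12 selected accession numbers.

j=1: r + 0k = 117.567 → ⌈·⌉ = 118
j=2: r + 1k = 314.483666… → ⌈·⌉ = 315
j=3: r + 2k = 511.400333… → ⌈·⌉ = 512
j=4: r + 3k = 708.317 → ⌈·⌉ = 709
j=5: r + 4k = 905.233666… → ⌈·⌉ = 906
j=6: r + 5k = 1102.150333… → ⌈·⌉ = 1103
j=7: r + 6k = 1299.067 → ⌈·⌉ = 1300
j=8: r + 7k = 1495.983666… → ⌈·⌉ = 1496
j=9: r + 8k = 1692.900333… → ⌈·⌉ = 1693
j=10: r + 9k = 1889.817 → ⌈·⌉ = 1890
j=11: r + 10k = 2086.733666… → ⌈·⌉ = 2087
j=12: r + 11k = 2283.650333… → ⌈·⌉ = 2284

118, 315, 512, 709, 906, 1103, 1300, 1496, 1693, 1890, 2087, 2284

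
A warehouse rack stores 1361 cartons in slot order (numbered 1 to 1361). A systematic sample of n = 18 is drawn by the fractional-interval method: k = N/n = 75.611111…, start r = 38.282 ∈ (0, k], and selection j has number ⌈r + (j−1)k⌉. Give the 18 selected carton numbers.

39, 114, 190, 266, 341, 417, 492, 568, 644, 719, 795, 871, 946, 1022, 1097, 1173, 1249, 1324

j=1: r + 0k = 38.282 → ⌈·⌉ = 39
j=2: r + 1k = 113.893111… → ⌈·⌉ = 114
j=3: r + 2k = 189.504222… → ⌈·⌉ = 190
j=4: r + 3k = 265.115333… → ⌈·⌉ = 266
j=5: r + 4k = 340.726444… → ⌈·⌉ = 341
j=6: r + 5k = 416.337555… → ⌈·⌉ = 417
j=7: r + 6k = 491.948666… → ⌈·⌉ = 492
j=8: r + 7k = 567.559777… → ⌈·⌉ = 568
j=9: r + 8k = 643.170888… → ⌈·⌉ = 644
j=10: r + 9k = 718.782 → ⌈·⌉ = 719
j=11: r + 10k = 794.393111… → ⌈·⌉ = 795
j=12: r + 11k = 870.004222… → ⌈·⌉ = 871
j=13: r + 12k = 945.615333… → ⌈·⌉ = 946
j=14: r + 13k = 1021.226444… → ⌈·⌉ = 1022
j=15: r + 14k = 1096.837555… → ⌈·⌉ = 1097
j=16: r + 15k = 1172.448666… → ⌈·⌉ = 1173
j=17: r + 16k = 1248.059777… → ⌈·⌉ = 1249
j=18: r + 17k = 1323.670888… → ⌈·⌉ = 1324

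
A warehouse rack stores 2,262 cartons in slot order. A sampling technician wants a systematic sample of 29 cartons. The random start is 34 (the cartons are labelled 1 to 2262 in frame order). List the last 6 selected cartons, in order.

k = N/n = 2262/29 = 78
24th selection = 34 + 23×78 = 1828
25th: 1828 + 78 = 1906
26th: 1906 + 78 = 1984
27th: 1984 + 78 = 2062
28th: 2062 + 78 = 2140
29th: 2140 + 78 = 2218

1828, 1906, 1984, 2062, 2140, 2218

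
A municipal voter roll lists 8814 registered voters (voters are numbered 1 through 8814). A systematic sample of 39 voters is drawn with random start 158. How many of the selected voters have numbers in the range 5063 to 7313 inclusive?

k = 8814/39 = 226
First selection ≥ 5063: 158 + ⌈(5063−158)/226⌉·226 = 158 + 22×226 = 5130
Last selection ≤ 7313: 158 + ⌊(7313−158)/226⌋·226 = 158 + 31×226 = 7164
Count = 31 − 22 + 1 = 10

10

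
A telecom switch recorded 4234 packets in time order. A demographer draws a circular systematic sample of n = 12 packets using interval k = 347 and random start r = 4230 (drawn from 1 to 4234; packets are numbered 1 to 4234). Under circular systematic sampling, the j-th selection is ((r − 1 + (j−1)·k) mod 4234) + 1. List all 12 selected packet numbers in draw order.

4230, 343, 690, 1037, 1384, 1731, 2078, 2425, 2772, 3119, 3466, 3813

Selection 1: 4230
Selection 2: 4230 + 347 = 4577 → 4577 − 4234 = 343
Selection 3: 343 + 347 = 690
Selection 4: 690 + 347 = 1037
Selection 5: 1037 + 347 = 1384
Selection 6: 1384 + 347 = 1731
Selection 7: 1731 + 347 = 2078
Selection 8: 2078 + 347 = 2425
Selection 9: 2425 + 347 = 2772
Selection 10: 2772 + 347 = 3119
Selection 11: 3119 + 347 = 3466
Selection 12: 3466 + 347 = 3813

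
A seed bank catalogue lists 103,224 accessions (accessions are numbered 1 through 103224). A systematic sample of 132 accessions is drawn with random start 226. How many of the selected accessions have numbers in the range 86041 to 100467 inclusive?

19

k = 103224/132 = 782
First selection ≥ 86041: 226 + ⌈(86041−226)/782⌉·782 = 226 + 110×782 = 86246
Last selection ≤ 100467: 226 + ⌊(100467−226)/782⌋·782 = 226 + 128×782 = 100322
Count = 128 − 110 + 1 = 19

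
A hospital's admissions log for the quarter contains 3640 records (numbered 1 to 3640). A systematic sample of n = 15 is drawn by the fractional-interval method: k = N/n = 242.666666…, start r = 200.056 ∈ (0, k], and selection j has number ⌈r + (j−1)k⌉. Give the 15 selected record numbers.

201, 443, 686, 929, 1171, 1414, 1657, 1899, 2142, 2385, 2627, 2870, 3113, 3355, 3598

j=1: r + 0k = 200.056 → ⌈·⌉ = 201
j=2: r + 1k = 442.722666… → ⌈·⌉ = 443
j=3: r + 2k = 685.389333… → ⌈·⌉ = 686
j=4: r + 3k = 928.056 → ⌈·⌉ = 929
j=5: r + 4k = 1170.722666… → ⌈·⌉ = 1171
j=6: r + 5k = 1413.389333… → ⌈·⌉ = 1414
j=7: r + 6k = 1656.056 → ⌈·⌉ = 1657
j=8: r + 7k = 1898.722666… → ⌈·⌉ = 1899
j=9: r + 8k = 2141.389333… → ⌈·⌉ = 2142
j=10: r + 9k = 2384.056 → ⌈·⌉ = 2385
j=11: r + 10k = 2626.722666… → ⌈·⌉ = 2627
j=12: r + 11k = 2869.389333… → ⌈·⌉ = 2870
j=13: r + 12k = 3112.056 → ⌈·⌉ = 3113
j=14: r + 13k = 3354.722666… → ⌈·⌉ = 3355
j=15: r + 14k = 3597.389333… → ⌈·⌉ = 3598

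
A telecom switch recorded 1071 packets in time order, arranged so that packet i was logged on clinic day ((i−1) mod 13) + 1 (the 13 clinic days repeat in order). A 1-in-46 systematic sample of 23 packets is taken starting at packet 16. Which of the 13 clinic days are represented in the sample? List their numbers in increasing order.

Consecutive selections differ by k = 46, so their clinic day numbers differ by 46 mod 13 = 7.
gcd(46, 13) = 1, so the sample visits 13/1 = 13 distinct residues mod 13.
Start 16 is clinic day 3; the clinic days hit are 1, 2, 3, 4, 5, 6, 7, 8, 9, 10, 11, 12, 13.

1, 2, 3, 4, 5, 6, 7, 8, 9, 10, 11, 12, 13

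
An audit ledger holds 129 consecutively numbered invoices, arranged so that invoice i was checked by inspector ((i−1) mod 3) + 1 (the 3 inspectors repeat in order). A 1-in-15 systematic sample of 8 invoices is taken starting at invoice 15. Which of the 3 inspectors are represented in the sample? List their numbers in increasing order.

3

Consecutive selections differ by k = 15, so their inspector numbers differ by 15 mod 3 = 0.
gcd(15, 3) = 3, so the sample visits 3/3 = 1 distinct residues mod 3.
Start 15 is inspector 3; the inspectors hit are 3.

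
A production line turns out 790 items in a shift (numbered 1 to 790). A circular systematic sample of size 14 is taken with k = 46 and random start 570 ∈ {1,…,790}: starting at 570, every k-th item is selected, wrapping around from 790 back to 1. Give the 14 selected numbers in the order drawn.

Selection 1: 570
Selection 2: 570 + 46 = 616
Selection 3: 616 + 46 = 662
Selection 4: 662 + 46 = 708
Selection 5: 708 + 46 = 754
Selection 6: 754 + 46 = 800 → 800 − 790 = 10
Selection 7: 10 + 46 = 56
Selection 8: 56 + 46 = 102
Selection 9: 102 + 46 = 148
Selection 10: 148 + 46 = 194
Selection 11: 194 + 46 = 240
Selection 12: 240 + 46 = 286
Selection 13: 286 + 46 = 332
Selection 14: 332 + 46 = 378

570, 616, 662, 708, 754, 10, 56, 102, 148, 194, 240, 286, 332, 378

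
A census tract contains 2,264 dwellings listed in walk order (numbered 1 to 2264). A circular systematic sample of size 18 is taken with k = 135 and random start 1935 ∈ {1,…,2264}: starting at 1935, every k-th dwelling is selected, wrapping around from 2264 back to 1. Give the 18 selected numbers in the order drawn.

Selection 1: 1935
Selection 2: 1935 + 135 = 2070
Selection 3: 2070 + 135 = 2205
Selection 4: 2205 + 135 = 2340 → 2340 − 2264 = 76
Selection 5: 76 + 135 = 211
Selection 6: 211 + 135 = 346
Selection 7: 346 + 135 = 481
Selection 8: 481 + 135 = 616
Selection 9: 616 + 135 = 751
Selection 10: 751 + 135 = 886
Selection 11: 886 + 135 = 1021
Selection 12: 1021 + 135 = 1156
Selection 13: 1156 + 135 = 1291
Selection 14: 1291 + 135 = 1426
Selection 15: 1426 + 135 = 1561
Selection 16: 1561 + 135 = 1696
Selection 17: 1696 + 135 = 1831
Selection 18: 1831 + 135 = 1966

1935, 2070, 2205, 76, 211, 346, 481, 616, 751, 886, 1021, 1156, 1291, 1426, 1561, 1696, 1831, 1966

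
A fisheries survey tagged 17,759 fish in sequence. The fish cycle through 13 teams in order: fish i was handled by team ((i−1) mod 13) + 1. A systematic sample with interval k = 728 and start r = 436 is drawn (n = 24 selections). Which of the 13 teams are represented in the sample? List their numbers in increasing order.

7

Consecutive selections differ by k = 728, so their team numbers differ by 728 mod 13 = 0.
gcd(728, 13) = 13, so the sample visits 13/13 = 1 distinct residues mod 13.
Start 436 is team 7; the teams hit are 7.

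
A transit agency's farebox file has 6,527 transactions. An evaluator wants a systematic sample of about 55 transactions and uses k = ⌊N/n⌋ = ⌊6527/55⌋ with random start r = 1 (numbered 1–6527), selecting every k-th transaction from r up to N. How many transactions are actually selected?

k = ⌊6527/55⌋ = 118
Achieved size = ⌊(6527 − 1)/118⌋ + 1 = ⌊6526/118⌋ + 1 = 55 + 1 = 56
(last selection: 1 + 55×118 = 6491 ≤ 6527; next would be 6609 > 6527)

56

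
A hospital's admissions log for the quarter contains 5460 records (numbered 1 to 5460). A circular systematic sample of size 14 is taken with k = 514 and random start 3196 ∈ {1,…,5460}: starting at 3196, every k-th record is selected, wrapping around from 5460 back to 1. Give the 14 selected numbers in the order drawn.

Selection 1: 3196
Selection 2: 3196 + 514 = 3710
Selection 3: 3710 + 514 = 4224
Selection 4: 4224 + 514 = 4738
Selection 5: 4738 + 514 = 5252
Selection 6: 5252 + 514 = 5766 → 5766 − 5460 = 306
Selection 7: 306 + 514 = 820
Selection 8: 820 + 514 = 1334
Selection 9: 1334 + 514 = 1848
Selection 10: 1848 + 514 = 2362
Selection 11: 2362 + 514 = 2876
Selection 12: 2876 + 514 = 3390
Selection 13: 3390 + 514 = 3904
Selection 14: 3904 + 514 = 4418

3196, 3710, 4224, 4738, 5252, 306, 820, 1334, 1848, 2362, 2876, 3390, 3904, 4418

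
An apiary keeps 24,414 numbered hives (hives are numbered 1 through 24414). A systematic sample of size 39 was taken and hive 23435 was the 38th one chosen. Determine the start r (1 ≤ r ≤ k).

k = 24414/39 = 626
r = 23435 − (38−1)×626 = 23435 − 23162 = 273

273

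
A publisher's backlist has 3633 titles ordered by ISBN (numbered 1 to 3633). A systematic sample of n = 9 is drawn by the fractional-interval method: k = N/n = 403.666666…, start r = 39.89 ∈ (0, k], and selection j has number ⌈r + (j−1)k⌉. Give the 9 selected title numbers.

40, 444, 848, 1251, 1655, 2059, 2462, 2866, 3270

j=1: r + 0k = 39.89 → ⌈·⌉ = 40
j=2: r + 1k = 443.556666… → ⌈·⌉ = 444
j=3: r + 2k = 847.223333… → ⌈·⌉ = 848
j=4: r + 3k = 1250.89 → ⌈·⌉ = 1251
j=5: r + 4k = 1654.556666… → ⌈·⌉ = 1655
j=6: r + 5k = 2058.223333… → ⌈·⌉ = 2059
j=7: r + 6k = 2461.89 → ⌈·⌉ = 2462
j=8: r + 7k = 2865.556666… → ⌈·⌉ = 2866
j=9: r + 8k = 3269.223333… → ⌈·⌉ = 3270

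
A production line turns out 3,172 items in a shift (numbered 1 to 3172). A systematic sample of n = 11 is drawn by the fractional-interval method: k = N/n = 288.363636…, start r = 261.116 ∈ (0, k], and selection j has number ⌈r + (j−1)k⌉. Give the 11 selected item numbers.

j=1: r + 0k = 261.116 → ⌈·⌉ = 262
j=2: r + 1k = 549.479636… → ⌈·⌉ = 550
j=3: r + 2k = 837.843272… → ⌈·⌉ = 838
j=4: r + 3k = 1126.206909… → ⌈·⌉ = 1127
j=5: r + 4k = 1414.570545… → ⌈·⌉ = 1415
j=6: r + 5k = 1702.934181… → ⌈·⌉ = 1703
j=7: r + 6k = 1991.297818… → ⌈·⌉ = 1992
j=8: r + 7k = 2279.661454… → ⌈·⌉ = 2280
j=9: r + 8k = 2568.025090… → ⌈·⌉ = 2569
j=10: r + 9k = 2856.388727… → ⌈·⌉ = 2857
j=11: r + 10k = 3144.752363… → ⌈·⌉ = 3145

262, 550, 838, 1127, 1415, 1703, 1992, 2280, 2569, 2857, 3145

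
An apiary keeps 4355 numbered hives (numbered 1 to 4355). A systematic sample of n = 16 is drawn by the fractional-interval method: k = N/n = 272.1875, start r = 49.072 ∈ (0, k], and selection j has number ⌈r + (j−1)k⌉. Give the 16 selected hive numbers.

j=1: r + 0k = 49.072 → ⌈·⌉ = 50
j=2: r + 1k = 321.2595 → ⌈·⌉ = 322
j=3: r + 2k = 593.447 → ⌈·⌉ = 594
j=4: r + 3k = 865.6345 → ⌈·⌉ = 866
j=5: r + 4k = 1137.822 → ⌈·⌉ = 1138
j=6: r + 5k = 1410.0095 → ⌈·⌉ = 1411
j=7: r + 6k = 1682.197 → ⌈·⌉ = 1683
j=8: r + 7k = 1954.3845 → ⌈·⌉ = 1955
j=9: r + 8k = 2226.572 → ⌈·⌉ = 2227
j=10: r + 9k = 2498.7595 → ⌈·⌉ = 2499
j=11: r + 10k = 2770.947 → ⌈·⌉ = 2771
j=12: r + 11k = 3043.1345 → ⌈·⌉ = 3044
j=13: r + 12k = 3315.322 → ⌈·⌉ = 3316
j=14: r + 13k = 3587.5095 → ⌈·⌉ = 3588
j=15: r + 14k = 3859.697 → ⌈·⌉ = 3860
j=16: r + 15k = 4131.8845 → ⌈·⌉ = 4132

50, 322, 594, 866, 1138, 1411, 1683, 1955, 2227, 2499, 2771, 3044, 3316, 3588, 3860, 4132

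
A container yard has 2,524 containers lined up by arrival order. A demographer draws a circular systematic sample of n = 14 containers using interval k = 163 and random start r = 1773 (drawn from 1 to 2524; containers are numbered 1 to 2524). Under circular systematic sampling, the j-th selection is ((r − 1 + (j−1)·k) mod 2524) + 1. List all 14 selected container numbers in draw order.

1773, 1936, 2099, 2262, 2425, 64, 227, 390, 553, 716, 879, 1042, 1205, 1368

Selection 1: 1773
Selection 2: 1773 + 163 = 1936
Selection 3: 1936 + 163 = 2099
Selection 4: 2099 + 163 = 2262
Selection 5: 2262 + 163 = 2425
Selection 6: 2425 + 163 = 2588 → 2588 − 2524 = 64
Selection 7: 64 + 163 = 227
Selection 8: 227 + 163 = 390
Selection 9: 390 + 163 = 553
Selection 10: 553 + 163 = 716
Selection 11: 716 + 163 = 879
Selection 12: 879 + 163 = 1042
Selection 13: 1042 + 163 = 1205
Selection 14: 1205 + 163 = 1368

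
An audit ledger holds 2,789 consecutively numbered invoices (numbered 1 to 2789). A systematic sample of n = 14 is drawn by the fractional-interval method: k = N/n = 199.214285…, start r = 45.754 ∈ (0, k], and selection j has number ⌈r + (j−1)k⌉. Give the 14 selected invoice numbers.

j=1: r + 0k = 45.754 → ⌈·⌉ = 46
j=2: r + 1k = 244.968285… → ⌈·⌉ = 245
j=3: r + 2k = 444.182571… → ⌈·⌉ = 445
j=4: r + 3k = 643.396857… → ⌈·⌉ = 644
j=5: r + 4k = 842.611142… → ⌈·⌉ = 843
j=6: r + 5k = 1041.825428… → ⌈·⌉ = 1042
j=7: r + 6k = 1241.039714… → ⌈·⌉ = 1242
j=8: r + 7k = 1440.254 → ⌈·⌉ = 1441
j=9: r + 8k = 1639.468285… → ⌈·⌉ = 1640
j=10: r + 9k = 1838.682571… → ⌈·⌉ = 1839
j=11: r + 10k = 2037.896857… → ⌈·⌉ = 2038
j=12: r + 11k = 2237.111142… → ⌈·⌉ = 2238
j=13: r + 12k = 2436.325428… → ⌈·⌉ = 2437
j=14: r + 13k = 2635.539714… → ⌈·⌉ = 2636

46, 245, 445, 644, 843, 1042, 1242, 1441, 1640, 1839, 2038, 2238, 2437, 2636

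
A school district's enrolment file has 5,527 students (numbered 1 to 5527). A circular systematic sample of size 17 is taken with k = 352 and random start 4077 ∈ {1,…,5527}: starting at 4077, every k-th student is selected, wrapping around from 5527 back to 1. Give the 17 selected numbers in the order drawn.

4077, 4429, 4781, 5133, 5485, 310, 662, 1014, 1366, 1718, 2070, 2422, 2774, 3126, 3478, 3830, 4182

Selection 1: 4077
Selection 2: 4077 + 352 = 4429
Selection 3: 4429 + 352 = 4781
Selection 4: 4781 + 352 = 5133
Selection 5: 5133 + 352 = 5485
Selection 6: 5485 + 352 = 5837 → 5837 − 5527 = 310
Selection 7: 310 + 352 = 662
Selection 8: 662 + 352 = 1014
Selection 9: 1014 + 352 = 1366
Selection 10: 1366 + 352 = 1718
Selection 11: 1718 + 352 = 2070
Selection 12: 2070 + 352 = 2422
Selection 13: 2422 + 352 = 2774
Selection 14: 2774 + 352 = 3126
Selection 15: 3126 + 352 = 3478
Selection 16: 3478 + 352 = 3830
Selection 17: 3830 + 352 = 4182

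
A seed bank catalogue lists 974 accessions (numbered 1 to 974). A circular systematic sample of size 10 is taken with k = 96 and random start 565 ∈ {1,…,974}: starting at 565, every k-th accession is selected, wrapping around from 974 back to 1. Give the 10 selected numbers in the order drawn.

565, 661, 757, 853, 949, 71, 167, 263, 359, 455

Selection 1: 565
Selection 2: 565 + 96 = 661
Selection 3: 661 + 96 = 757
Selection 4: 757 + 96 = 853
Selection 5: 853 + 96 = 949
Selection 6: 949 + 96 = 1045 → 1045 − 974 = 71
Selection 7: 71 + 96 = 167
Selection 8: 167 + 96 = 263
Selection 9: 263 + 96 = 359
Selection 10: 359 + 96 = 455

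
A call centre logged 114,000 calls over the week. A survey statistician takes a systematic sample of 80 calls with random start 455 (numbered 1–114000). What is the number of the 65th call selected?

k = 114000/80 = 1425
65th selection = r + (65−1)·k = 455 + 64×1425 = 455 + 91200 = 91655

91655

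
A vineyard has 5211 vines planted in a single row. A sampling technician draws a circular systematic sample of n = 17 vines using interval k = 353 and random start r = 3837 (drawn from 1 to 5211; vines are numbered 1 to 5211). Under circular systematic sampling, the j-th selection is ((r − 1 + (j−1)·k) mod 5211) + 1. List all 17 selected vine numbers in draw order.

Selection 1: 3837
Selection 2: 3837 + 353 = 4190
Selection 3: 4190 + 353 = 4543
Selection 4: 4543 + 353 = 4896
Selection 5: 4896 + 353 = 5249 → 5249 − 5211 = 38
Selection 6: 38 + 353 = 391
Selection 7: 391 + 353 = 744
Selection 8: 744 + 353 = 1097
Selection 9: 1097 + 353 = 1450
Selection 10: 1450 + 353 = 1803
Selection 11: 1803 + 353 = 2156
Selection 12: 2156 + 353 = 2509
Selection 13: 2509 + 353 = 2862
Selection 14: 2862 + 353 = 3215
Selection 15: 3215 + 353 = 3568
Selection 16: 3568 + 353 = 3921
Selection 17: 3921 + 353 = 4274

3837, 4190, 4543, 4896, 38, 391, 744, 1097, 1450, 1803, 2156, 2509, 2862, 3215, 3568, 3921, 4274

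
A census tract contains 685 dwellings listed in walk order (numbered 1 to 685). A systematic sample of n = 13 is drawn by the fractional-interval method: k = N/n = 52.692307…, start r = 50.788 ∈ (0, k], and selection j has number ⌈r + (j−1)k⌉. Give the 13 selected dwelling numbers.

51, 104, 157, 209, 262, 315, 367, 420, 473, 526, 578, 631, 684

j=1: r + 0k = 50.788 → ⌈·⌉ = 51
j=2: r + 1k = 103.480307… → ⌈·⌉ = 104
j=3: r + 2k = 156.172615… → ⌈·⌉ = 157
j=4: r + 3k = 208.864923… → ⌈·⌉ = 209
j=5: r + 4k = 261.557230… → ⌈·⌉ = 262
j=6: r + 5k = 314.249538… → ⌈·⌉ = 315
j=7: r + 6k = 366.941846… → ⌈·⌉ = 367
j=8: r + 7k = 419.634153… → ⌈·⌉ = 420
j=9: r + 8k = 472.326461… → ⌈·⌉ = 473
j=10: r + 9k = 525.018769… → ⌈·⌉ = 526
j=11: r + 10k = 577.711076… → ⌈·⌉ = 578
j=12: r + 11k = 630.403384… → ⌈·⌉ = 631
j=13: r + 12k = 683.095692… → ⌈·⌉ = 684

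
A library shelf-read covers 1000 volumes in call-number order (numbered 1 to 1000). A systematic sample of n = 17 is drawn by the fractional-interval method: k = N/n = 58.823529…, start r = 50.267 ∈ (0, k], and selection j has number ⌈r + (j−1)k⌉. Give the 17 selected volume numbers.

j=1: r + 0k = 50.267 → ⌈·⌉ = 51
j=2: r + 1k = 109.090529… → ⌈·⌉ = 110
j=3: r + 2k = 167.914058… → ⌈·⌉ = 168
j=4: r + 3k = 226.737588… → ⌈·⌉ = 227
j=5: r + 4k = 285.561117… → ⌈·⌉ = 286
j=6: r + 5k = 344.384647… → ⌈·⌉ = 345
j=7: r + 6k = 403.208176… → ⌈·⌉ = 404
j=8: r + 7k = 462.031705… → ⌈·⌉ = 463
j=9: r + 8k = 520.855235… → ⌈·⌉ = 521
j=10: r + 9k = 579.678764… → ⌈·⌉ = 580
j=11: r + 10k = 638.502294… → ⌈·⌉ = 639
j=12: r + 11k = 697.325823… → ⌈·⌉ = 698
j=13: r + 12k = 756.149352… → ⌈·⌉ = 757
j=14: r + 13k = 814.972882… → ⌈·⌉ = 815
j=15: r + 14k = 873.796411… → ⌈·⌉ = 874
j=16: r + 15k = 932.619941… → ⌈·⌉ = 933
j=17: r + 16k = 991.443470… → ⌈·⌉ = 992

51, 110, 168, 227, 286, 345, 404, 463, 521, 580, 639, 698, 757, 815, 874, 933, 992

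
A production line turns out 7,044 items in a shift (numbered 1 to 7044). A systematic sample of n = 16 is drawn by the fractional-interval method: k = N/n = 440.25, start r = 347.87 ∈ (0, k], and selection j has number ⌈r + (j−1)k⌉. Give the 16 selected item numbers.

j=1: r + 0k = 347.87 → ⌈·⌉ = 348
j=2: r + 1k = 788.12 → ⌈·⌉ = 789
j=3: r + 2k = 1228.37 → ⌈·⌉ = 1229
j=4: r + 3k = 1668.62 → ⌈·⌉ = 1669
j=5: r + 4k = 2108.87 → ⌈·⌉ = 2109
j=6: r + 5k = 2549.12 → ⌈·⌉ = 2550
j=7: r + 6k = 2989.37 → ⌈·⌉ = 2990
j=8: r + 7k = 3429.62 → ⌈·⌉ = 3430
j=9: r + 8k = 3869.87 → ⌈·⌉ = 3870
j=10: r + 9k = 4310.12 → ⌈·⌉ = 4311
j=11: r + 10k = 4750.37 → ⌈·⌉ = 4751
j=12: r + 11k = 5190.62 → ⌈·⌉ = 5191
j=13: r + 12k = 5630.87 → ⌈·⌉ = 5631
j=14: r + 13k = 6071.12 → ⌈·⌉ = 6072
j=15: r + 14k = 6511.37 → ⌈·⌉ = 6512
j=16: r + 15k = 6951.62 → ⌈·⌉ = 6952

348, 789, 1229, 1669, 2109, 2550, 2990, 3430, 3870, 4311, 4751, 5191, 5631, 6072, 6512, 6952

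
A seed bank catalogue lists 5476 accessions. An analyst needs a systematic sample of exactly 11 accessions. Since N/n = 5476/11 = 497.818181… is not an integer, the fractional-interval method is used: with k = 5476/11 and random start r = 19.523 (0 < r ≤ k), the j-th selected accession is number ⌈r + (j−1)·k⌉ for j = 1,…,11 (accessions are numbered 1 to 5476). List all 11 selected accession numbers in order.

20, 518, 1016, 1513, 2011, 2509, 3007, 3505, 4003, 4500, 4998

j=1: r + 0k = 19.523 → ⌈·⌉ = 20
j=2: r + 1k = 517.341181… → ⌈·⌉ = 518
j=3: r + 2k = 1015.159363… → ⌈·⌉ = 1016
j=4: r + 3k = 1512.977545… → ⌈·⌉ = 1513
j=5: r + 4k = 2010.795727… → ⌈·⌉ = 2011
j=6: r + 5k = 2508.613909… → ⌈·⌉ = 2509
j=7: r + 6k = 3006.432090… → ⌈·⌉ = 3007
j=8: r + 7k = 3504.250272… → ⌈·⌉ = 3505
j=9: r + 8k = 4002.068454… → ⌈·⌉ = 4003
j=10: r + 9k = 4499.886636… → ⌈·⌉ = 4500
j=11: r + 10k = 4997.704818… → ⌈·⌉ = 4998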